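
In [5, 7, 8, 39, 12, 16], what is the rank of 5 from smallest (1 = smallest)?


Sort ascending: [5, 7, 8, 12, 16, 39]
Find 5 in the sorted list.
5 is at position 1 (1-indexed).
Final answer: 1


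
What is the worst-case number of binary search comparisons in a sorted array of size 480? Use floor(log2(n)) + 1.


Binary search halves the search space each step.
Maximum comparisons = floor(log2(480)) + 1
log2(480) = 8.9069
floor(log2(480)) = 8, so 8 + 1 = 9
Final answer: 9


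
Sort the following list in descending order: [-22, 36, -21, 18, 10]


Original list: [-22, 36, -21, 18, 10]
Repeatedly take the largest remaining element:
  Remaining [-22, 36, -21, 18, 10] -> largest is 36
  Remaining [-22, -21, 18, 10] -> largest is 18
  Remaining [-22, -21, 10] -> largest is 10
  Remaining [-22, -21] -> largest is -21
  Remaining [-22] -> largest is -22
Collecting the picks in order gives the descending list.
Final answer: [36, 18, 10, -21, -22]


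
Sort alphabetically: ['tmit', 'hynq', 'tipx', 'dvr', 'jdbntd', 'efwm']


Compare strings character by character (the first differing letter decides):
  'dvr' < 'efwm' since 'd' < 'e' at position 1
  'efwm' < 'hynq' since 'e' < 'h' at position 1
  'hynq' < 'jdbntd' since 'h' < 'j' at position 1
  'jdbntd' < 'tipx' since 'j' < 't' at position 1
  'tipx' < 'tmit' since 'i' < 'm' at position 2
Chaining these comparisons gives the alphabetical order.
Final answer: ['dvr', 'efwm', 'hynq', 'jdbntd', 'tipx', 'tmit']


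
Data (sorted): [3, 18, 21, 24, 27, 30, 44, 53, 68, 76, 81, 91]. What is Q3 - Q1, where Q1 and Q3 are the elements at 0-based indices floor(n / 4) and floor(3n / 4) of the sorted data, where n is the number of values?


The data has n = 12 elements.
Q1 index = floor(12 / 4) = floor(3) = 3; Q3 index = floor(3 * 12 / 4) = floor(9) = 9
Q1 = element at index 3 = 24
Q3 = element at index 9 = 76
IQR = 76 - 24 = 52
Final answer: 52


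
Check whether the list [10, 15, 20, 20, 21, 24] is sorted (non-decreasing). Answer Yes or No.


Check consecutive pairs:
  10 <= 15? True
  15 <= 20? True
  20 <= 20? True
  20 <= 21? True
  21 <= 24? True
Every consecutive pair is in order, so the list is non-decreasing.
Final answer: Yes


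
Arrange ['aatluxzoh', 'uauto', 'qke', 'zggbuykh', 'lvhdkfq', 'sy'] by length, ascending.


Compute lengths:
  'aatluxzoh' has length 9
  'uauto' has length 5
  'qke' has length 3
  'zggbuykh' has length 8
  'lvhdkfq' has length 7
  'sy' has length 2
Lengths in increasing order: 2 < 3 < 5 < 7 < 8 < 9
Listing the words in that order gives the answer.
Final answer: ['sy', 'qke', 'uauto', 'lvhdkfq', 'zggbuykh', 'aatluxzoh']


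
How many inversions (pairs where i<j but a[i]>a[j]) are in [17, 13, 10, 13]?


For each element, count the later elements that are smaller than it:
  17 (index 0): smaller elements after it = [13, 10, 13] -> 3
  13 (index 1): smaller elements after it = [10] -> 1
  10 (index 2): smaller elements after it = [] -> 0
Total inversions = 3 + 1 + 0 = 4
Final answer: 4


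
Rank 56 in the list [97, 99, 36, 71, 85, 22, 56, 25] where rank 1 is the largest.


Sort descending: [99, 97, 85, 71, 56, 36, 25, 22]
Find 56 in the sorted list.
56 is at position 5.
Final answer: 5


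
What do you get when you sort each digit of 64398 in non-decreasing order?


The number 64398 has digits: 6, 4, 3, 9, 8
Sorted: 3, 4, 6, 8, 9
Joining the sorted digits gives the result.
Final answer: 34689


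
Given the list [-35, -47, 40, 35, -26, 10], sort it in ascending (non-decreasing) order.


Original list: [-35, -47, 40, 35, -26, 10]
Repeatedly take the smallest remaining element:
  Remaining [-35, -47, 40, 35, -26, 10] -> smallest is -47
  Remaining [-35, 40, 35, -26, 10] -> smallest is -35
  Remaining [40, 35, -26, 10] -> smallest is -26
  Remaining [40, 35, 10] -> smallest is 10
  Remaining [40, 35] -> smallest is 35
  Remaining [40] -> smallest is 40
Collecting the picks in order gives the sorted list.
Final answer: [-47, -35, -26, 10, 35, 40]


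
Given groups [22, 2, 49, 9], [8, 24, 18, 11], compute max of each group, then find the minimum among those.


Find max of each group:
  Group 1: [22, 2, 49, 9] -> max = 49
  Group 2: [8, 24, 18, 11] -> max = 24
Maxes: [49, 24]
Minimum of maxes = 24
Final answer: 24


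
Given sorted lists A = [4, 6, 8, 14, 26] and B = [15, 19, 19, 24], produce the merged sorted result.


List A: [4, 6, 8, 14, 26]
List B: [15, 19, 19, 24]
Repeatedly compare the front elements and take the smaller:
  4 vs 15 -> take 4
  6 vs 15 -> take 6
  8 vs 15 -> take 8
  14 vs 15 -> take 14
  26 vs 15 -> take 15
  26 vs 19 -> take 19
  26 vs 19 -> take 19
  26 vs 24 -> take 24
  B is exhausted; append the rest of A: [26]
Final answer: [4, 6, 8, 14, 15, 19, 19, 24, 26]


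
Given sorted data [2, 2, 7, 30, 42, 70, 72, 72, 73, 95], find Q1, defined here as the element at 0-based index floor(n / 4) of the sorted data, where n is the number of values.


The list has n = 10 elements.
Q1 index = floor(10 / 4) = floor(2.5) = 2
Counting from index 0 in the sorted data, the element at index 2 is 7.
Final answer: 7


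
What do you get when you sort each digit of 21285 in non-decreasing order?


The number 21285 has digits: 2, 1, 2, 8, 5
Sorted: 1, 2, 2, 5, 8
Joining the sorted digits gives the result.
Final answer: 12258


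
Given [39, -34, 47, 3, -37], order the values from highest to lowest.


Original list: [39, -34, 47, 3, -37]
Repeatedly take the largest remaining element:
  Remaining [39, -34, 47, 3, -37] -> largest is 47
  Remaining [39, -34, 3, -37] -> largest is 39
  Remaining [-34, 3, -37] -> largest is 3
  Remaining [-34, -37] -> largest is -34
  Remaining [-37] -> largest is -37
Collecting the picks in order gives the descending list.
Final answer: [47, 39, 3, -34, -37]


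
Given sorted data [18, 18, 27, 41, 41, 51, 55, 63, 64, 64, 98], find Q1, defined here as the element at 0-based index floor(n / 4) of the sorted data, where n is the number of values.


The list has n = 11 elements.
Q1 index = floor(11 / 4) = floor(2.75) = 2
Counting from index 0 in the sorted data, the element at index 2 is 27.
Final answer: 27


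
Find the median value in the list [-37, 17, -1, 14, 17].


First, sort the list: [-37, -1, 14, 17, 17]
The list has 5 elements (odd count).
The middle index is 2 (0-based), and the element there is 14.
Final answer: 14


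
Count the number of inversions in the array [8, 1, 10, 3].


For each element, count the later elements that are smaller than it:
  8 (index 0): smaller elements after it = [1, 3] -> 2
  1 (index 1): smaller elements after it = [] -> 0
  10 (index 2): smaller elements after it = [3] -> 1
Total inversions = 2 + 0 + 1 = 3
Final answer: 3


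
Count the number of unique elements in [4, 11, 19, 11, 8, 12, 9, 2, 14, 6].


List all unique values:
Distinct values: [2, 4, 6, 8, 9, 11, 12, 14, 19]
Count = 9
Final answer: 9


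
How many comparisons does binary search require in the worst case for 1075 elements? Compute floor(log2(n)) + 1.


Binary search halves the search space each step.
Maximum comparisons = floor(log2(1075)) + 1
log2(1075) = 10.0701
floor(log2(1075)) = 10, so 10 + 1 = 11
Final answer: 11


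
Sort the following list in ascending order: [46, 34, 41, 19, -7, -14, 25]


Original list: [46, 34, 41, 19, -7, -14, 25]
Repeatedly take the smallest remaining element:
  Remaining [46, 34, 41, 19, -7, -14, 25] -> smallest is -14
  Remaining [46, 34, 41, 19, -7, 25] -> smallest is -7
  Remaining [46, 34, 41, 19, 25] -> smallest is 19
  Remaining [46, 34, 41, 25] -> smallest is 25
  Remaining [46, 34, 41] -> smallest is 34
  Remaining [46, 41] -> smallest is 41
  Remaining [46] -> smallest is 46
Collecting the picks in order gives the sorted list.
Final answer: [-14, -7, 19, 25, 34, 41, 46]


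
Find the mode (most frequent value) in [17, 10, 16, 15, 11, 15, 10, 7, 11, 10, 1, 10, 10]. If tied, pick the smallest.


Count the frequency of each value:
  1 appears 1 time(s)
  7 appears 1 time(s)
  10 appears 5 time(s)
  11 appears 2 time(s)
  15 appears 2 time(s)
  16 appears 1 time(s)
  17 appears 1 time(s)
Maximum frequency is 5.
Only 10 reaches that frequency, so it is the mode.
Final answer: 10


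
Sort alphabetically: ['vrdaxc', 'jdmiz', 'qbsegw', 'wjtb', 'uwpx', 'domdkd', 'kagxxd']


Compare strings character by character (the first differing letter decides):
  'domdkd' < 'jdmiz' since 'd' < 'j' at position 1
  'jdmiz' < 'kagxxd' since 'j' < 'k' at position 1
  'kagxxd' < 'qbsegw' since 'k' < 'q' at position 1
  'qbsegw' < 'uwpx' since 'q' < 'u' at position 1
  'uwpx' < 'vrdaxc' since 'u' < 'v' at position 1
  'vrdaxc' < 'wjtb' since 'v' < 'w' at position 1
Chaining these comparisons gives the alphabetical order.
Final answer: ['domdkd', 'jdmiz', 'kagxxd', 'qbsegw', 'uwpx', 'vrdaxc', 'wjtb']


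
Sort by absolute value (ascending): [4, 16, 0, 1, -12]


Compute absolute values:
  |4| = 4
  |16| = 16
  |0| = 0
  |1| = 1
  |-12| = 12
Absolute values in increasing order: 0 < 1 < 4 < 12 < 16
Listing the original numbers in that order gives the answer.
Final answer: [0, 1, 4, -12, 16]


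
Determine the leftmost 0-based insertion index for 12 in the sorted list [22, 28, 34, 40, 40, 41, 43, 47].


List is sorted: [22, 28, 34, 40, 40, 41, 43, 47]
We need the leftmost position where 12 can be inserted, i.e. the first index whose element is >= 12 (or the end of the list if none is).
Binary search with low=0, high=8 (0-based indices):
  low=0, high=8, mid=4: a[4]=40 >= 12, so high = 4
  low=0, high=4, mid=2: a[2]=34 >= 12, so high = 2
  low=0, high=2, mid=1: a[1]=28 >= 12, so high = 1
  low=0, high=1, mid=0: a[0]=22 >= 12, so high = 0
Now low = high = 0, so the insertion index is 0.
Final answer: 0


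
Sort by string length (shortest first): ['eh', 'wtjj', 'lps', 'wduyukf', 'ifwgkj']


Compute lengths:
  'eh' has length 2
  'wtjj' has length 4
  'lps' has length 3
  'wduyukf' has length 7
  'ifwgkj' has length 6
Lengths in increasing order: 2 < 3 < 4 < 6 < 7
Listing the words in that order gives the answer.
Final answer: ['eh', 'lps', 'wtjj', 'ifwgkj', 'wduyukf']


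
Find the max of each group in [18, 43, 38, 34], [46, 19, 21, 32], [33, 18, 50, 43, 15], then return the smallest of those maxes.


Find max of each group:
  Group 1: [18, 43, 38, 34] -> max = 43
  Group 2: [46, 19, 21, 32] -> max = 46
  Group 3: [33, 18, 50, 43, 15] -> max = 50
Maxes: [43, 46, 50]
Minimum of maxes = 43
Final answer: 43


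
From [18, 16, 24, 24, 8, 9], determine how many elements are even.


Check each element:
  18 is even
  16 is even
  24 is even
  24 is even
  8 is even
  9 is odd
Evens: [18, 16, 24, 24, 8]
Count of evens = 5
Final answer: 5


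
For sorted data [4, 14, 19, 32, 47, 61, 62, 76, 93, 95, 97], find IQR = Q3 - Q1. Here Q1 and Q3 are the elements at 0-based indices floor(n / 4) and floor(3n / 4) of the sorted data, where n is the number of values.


The data has n = 11 elements.
Q1 index = floor(11 / 4) = floor(2.75) = 2; Q3 index = floor(3 * 11 / 4) = floor(8.25) = 8
Q1 = element at index 2 = 19
Q3 = element at index 8 = 93
IQR = 93 - 19 = 74
Final answer: 74


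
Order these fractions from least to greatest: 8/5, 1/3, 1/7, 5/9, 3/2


Convert to decimal for comparison:
  8/5 = 1.6
  1/3 = 0.3333
  1/7 = 0.1429
  5/9 = 0.5556
  3/2 = 1.5
Decimals in increasing order: 0.1429 < 0.3333 < 0.5556 < 1.5 < 1.6
Writing each back as its fraction gives the sorted order.
Final answer: 1/7, 1/3, 5/9, 3/2, 8/5


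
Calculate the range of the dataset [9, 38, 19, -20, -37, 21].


Maximum value: 38
Minimum value: -37
Range = 38 - (-37) = 75
Final answer: 75


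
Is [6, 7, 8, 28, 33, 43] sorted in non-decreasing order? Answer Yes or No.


Check consecutive pairs:
  6 <= 7? True
  7 <= 8? True
  8 <= 28? True
  28 <= 33? True
  33 <= 43? True
Every consecutive pair is in order, so the list is non-decreasing.
Final answer: Yes


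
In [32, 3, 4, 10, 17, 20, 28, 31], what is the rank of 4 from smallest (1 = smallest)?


Sort ascending: [3, 4, 10, 17, 20, 28, 31, 32]
Find 4 in the sorted list.
4 is at position 2 (1-indexed).
Final answer: 2


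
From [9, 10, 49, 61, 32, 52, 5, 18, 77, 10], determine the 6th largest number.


Sort descending: [77, 61, 52, 49, 32, 18, 10, 10, 9, 5]
The 6th element (1-indexed) is at index 5.
Value = 18
Final answer: 18


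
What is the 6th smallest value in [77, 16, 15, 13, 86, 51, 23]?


Sort ascending: [13, 15, 16, 23, 51, 77, 86]
The 6th element (1-indexed) is at index 5.
Value = 77
Final answer: 77


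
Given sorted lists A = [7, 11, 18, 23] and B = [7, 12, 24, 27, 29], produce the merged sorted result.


List A: [7, 11, 18, 23]
List B: [7, 12, 24, 27, 29]
Repeatedly compare the front elements and take the smaller:
  7 vs 7 -> take 7
  11 vs 7 -> take 7
  11 vs 12 -> take 11
  18 vs 12 -> take 12
  18 vs 24 -> take 18
  23 vs 24 -> take 23
  A is exhausted; append the rest of B: [24, 27, 29]
Final answer: [7, 7, 11, 12, 18, 23, 24, 27, 29]


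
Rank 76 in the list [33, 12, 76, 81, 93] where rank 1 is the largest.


Sort descending: [93, 81, 76, 33, 12]
Find 76 in the sorted list.
76 is at position 3.
Final answer: 3


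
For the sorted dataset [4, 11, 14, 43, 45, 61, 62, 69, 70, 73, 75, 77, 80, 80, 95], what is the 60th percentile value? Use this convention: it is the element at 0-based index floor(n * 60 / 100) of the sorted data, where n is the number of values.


The dataset has n = 15 elements.
Index = floor(15 * 60 / 100) = floor(900 / 100) = floor(9) = 9
Counting from index 0 in the sorted data, the element at index 9 is 73.
Final answer: 73


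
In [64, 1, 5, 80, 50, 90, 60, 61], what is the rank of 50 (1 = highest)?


Sort descending: [90, 80, 64, 61, 60, 50, 5, 1]
Find 50 in the sorted list.
50 is at position 6.
Final answer: 6


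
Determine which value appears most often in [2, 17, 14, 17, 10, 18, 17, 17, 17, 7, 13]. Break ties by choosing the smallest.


Count the frequency of each value:
  2 appears 1 time(s)
  7 appears 1 time(s)
  10 appears 1 time(s)
  13 appears 1 time(s)
  14 appears 1 time(s)
  17 appears 5 time(s)
  18 appears 1 time(s)
Maximum frequency is 5.
Only 17 reaches that frequency, so it is the mode.
Final answer: 17


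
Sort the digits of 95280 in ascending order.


The number 95280 has digits: 9, 5, 2, 8, 0
Sorted: 0, 2, 5, 8, 9
Joining the sorted digits gives the result.
Final answer: 02589


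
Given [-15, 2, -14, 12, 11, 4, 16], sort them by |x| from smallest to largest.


Compute absolute values:
  |-15| = 15
  |2| = 2
  |-14| = 14
  |12| = 12
  |11| = 11
  |4| = 4
  |16| = 16
Absolute values in increasing order: 2 < 4 < 11 < 12 < 14 < 15 < 16
Listing the original numbers in that order gives the answer.
Final answer: [2, 4, 11, 12, -14, -15, 16]


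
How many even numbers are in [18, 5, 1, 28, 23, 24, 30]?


Check each element:
  18 is even
  5 is odd
  1 is odd
  28 is even
  23 is odd
  24 is even
  30 is even
Evens: [18, 28, 24, 30]
Count of evens = 4
Final answer: 4


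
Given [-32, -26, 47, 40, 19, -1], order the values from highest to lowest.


Original list: [-32, -26, 47, 40, 19, -1]
Repeatedly take the largest remaining element:
  Remaining [-32, -26, 47, 40, 19, -1] -> largest is 47
  Remaining [-32, -26, 40, 19, -1] -> largest is 40
  Remaining [-32, -26, 19, -1] -> largest is 19
  Remaining [-32, -26, -1] -> largest is -1
  Remaining [-32, -26] -> largest is -26
  Remaining [-32] -> largest is -32
Collecting the picks in order gives the descending list.
Final answer: [47, 40, 19, -1, -26, -32]


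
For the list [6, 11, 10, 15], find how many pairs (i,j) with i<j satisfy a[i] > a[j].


For each element, count the later elements that are smaller than it:
  6 (index 0): smaller elements after it = [] -> 0
  11 (index 1): smaller elements after it = [10] -> 1
  10 (index 2): smaller elements after it = [] -> 0
Total inversions = 0 + 1 + 0 = 1
Final answer: 1


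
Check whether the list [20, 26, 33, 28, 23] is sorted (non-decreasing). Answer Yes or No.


Check consecutive pairs:
  20 <= 26? True
  26 <= 33? True
  33 <= 28? False
  28 <= 23? False
2 consecutive pair(s) are out of order, so the list is not sorted.
Final answer: No


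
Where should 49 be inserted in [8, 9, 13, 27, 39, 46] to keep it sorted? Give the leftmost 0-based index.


List is sorted: [8, 9, 13, 27, 39, 46]
We need the leftmost position where 49 can be inserted, i.e. the first index whose element is >= 49 (or the end of the list if none is).
Binary search with low=0, high=6 (0-based indices):
  low=0, high=6, mid=3: a[3]=27 < 49, so low = 4
  low=4, high=6, mid=5: a[5]=46 < 49, so low = 6
Now low = high = 6, so the insertion index is 6.
Final answer: 6


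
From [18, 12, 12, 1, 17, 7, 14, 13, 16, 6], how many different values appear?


List all unique values:
Distinct values: [1, 6, 7, 12, 13, 14, 16, 17, 18]
Count = 9
Final answer: 9


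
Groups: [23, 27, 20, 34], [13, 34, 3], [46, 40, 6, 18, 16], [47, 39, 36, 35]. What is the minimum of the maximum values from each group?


Find max of each group:
  Group 1: [23, 27, 20, 34] -> max = 34
  Group 2: [13, 34, 3] -> max = 34
  Group 3: [46, 40, 6, 18, 16] -> max = 46
  Group 4: [47, 39, 36, 35] -> max = 47
Maxes: [34, 34, 46, 47]
Minimum of maxes = 34
Final answer: 34


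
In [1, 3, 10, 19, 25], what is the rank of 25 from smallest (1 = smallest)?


Sort ascending: [1, 3, 10, 19, 25]
Find 25 in the sorted list.
25 is at position 5 (1-indexed).
Final answer: 5


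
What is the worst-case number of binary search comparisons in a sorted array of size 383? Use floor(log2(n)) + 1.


Binary search halves the search space each step.
Maximum comparisons = floor(log2(383)) + 1
log2(383) = 8.5812
floor(log2(383)) = 8, so 8 + 1 = 9
Final answer: 9


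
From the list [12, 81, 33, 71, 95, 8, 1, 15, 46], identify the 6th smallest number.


Sort ascending: [1, 8, 12, 15, 33, 46, 71, 81, 95]
The 6th element (1-indexed) is at index 5.
Value = 46
Final answer: 46


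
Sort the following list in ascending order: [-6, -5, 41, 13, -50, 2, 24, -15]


Original list: [-6, -5, 41, 13, -50, 2, 24, -15]
Repeatedly take the smallest remaining element:
  Remaining [-6, -5, 41, 13, -50, 2, 24, -15] -> smallest is -50
  Remaining [-6, -5, 41, 13, 2, 24, -15] -> smallest is -15
  Remaining [-6, -5, 41, 13, 2, 24] -> smallest is -6
  Remaining [-5, 41, 13, 2, 24] -> smallest is -5
  Remaining [41, 13, 2, 24] -> smallest is 2
  Remaining [41, 13, 24] -> smallest is 13
  Remaining [41, 24] -> smallest is 24
  Remaining [41] -> smallest is 41
Collecting the picks in order gives the sorted list.
Final answer: [-50, -15, -6, -5, 2, 13, 24, 41]


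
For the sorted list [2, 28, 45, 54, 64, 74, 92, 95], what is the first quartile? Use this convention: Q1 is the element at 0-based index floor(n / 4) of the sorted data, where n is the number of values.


The list has n = 8 elements.
Q1 index = floor(8 / 4) = floor(2) = 2
Counting from index 0 in the sorted data, the element at index 2 is 45.
Final answer: 45


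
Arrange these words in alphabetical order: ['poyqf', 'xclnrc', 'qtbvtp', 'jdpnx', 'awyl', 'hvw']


Compare strings character by character (the first differing letter decides):
  'awyl' < 'hvw' since 'a' < 'h' at position 1
  'hvw' < 'jdpnx' since 'h' < 'j' at position 1
  'jdpnx' < 'poyqf' since 'j' < 'p' at position 1
  'poyqf' < 'qtbvtp' since 'p' < 'q' at position 1
  'qtbvtp' < 'xclnrc' since 'q' < 'x' at position 1
Chaining these comparisons gives the alphabetical order.
Final answer: ['awyl', 'hvw', 'jdpnx', 'poyqf', 'qtbvtp', 'xclnrc']


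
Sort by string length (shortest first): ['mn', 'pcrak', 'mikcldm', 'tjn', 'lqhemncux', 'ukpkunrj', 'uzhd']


Compute lengths:
  'mn' has length 2
  'pcrak' has length 5
  'mikcldm' has length 7
  'tjn' has length 3
  'lqhemncux' has length 9
  'ukpkunrj' has length 8
  'uzhd' has length 4
Lengths in increasing order: 2 < 3 < 4 < 5 < 7 < 8 < 9
Listing the words in that order gives the answer.
Final answer: ['mn', 'tjn', 'uzhd', 'pcrak', 'mikcldm', 'ukpkunrj', 'lqhemncux']


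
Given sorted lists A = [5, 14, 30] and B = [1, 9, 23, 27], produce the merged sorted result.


List A: [5, 14, 30]
List B: [1, 9, 23, 27]
Repeatedly compare the front elements and take the smaller:
  5 vs 1 -> take 1
  5 vs 9 -> take 5
  14 vs 9 -> take 9
  14 vs 23 -> take 14
  30 vs 23 -> take 23
  30 vs 27 -> take 27
  B is exhausted; append the rest of A: [30]
Final answer: [1, 5, 9, 14, 23, 27, 30]


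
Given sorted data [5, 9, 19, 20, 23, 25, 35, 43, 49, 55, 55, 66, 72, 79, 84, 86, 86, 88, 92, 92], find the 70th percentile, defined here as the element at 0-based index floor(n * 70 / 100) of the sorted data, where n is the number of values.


The dataset has n = 20 elements.
Index = floor(20 * 70 / 100) = floor(1400 / 100) = floor(14) = 14
Counting from index 0 in the sorted data, the element at index 14 is 84.
Final answer: 84


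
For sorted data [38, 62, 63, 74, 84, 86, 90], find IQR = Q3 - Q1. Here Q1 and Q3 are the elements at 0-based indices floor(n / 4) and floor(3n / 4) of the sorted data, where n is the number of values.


The data has n = 7 elements.
Q1 index = floor(7 / 4) = floor(1.75) = 1; Q3 index = floor(3 * 7 / 4) = floor(5.25) = 5
Q1 = element at index 1 = 62
Q3 = element at index 5 = 86
IQR = 86 - 62 = 24
Final answer: 24


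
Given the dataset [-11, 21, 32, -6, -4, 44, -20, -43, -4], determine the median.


First, sort the list: [-43, -20, -11, -6, -4, -4, 21, 32, 44]
The list has 9 elements (odd count).
The middle index is 4 (0-based), and the element there is -4.
Final answer: -4


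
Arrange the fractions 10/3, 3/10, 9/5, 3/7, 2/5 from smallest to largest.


Convert to decimal for comparison:
  10/3 = 3.3333
  3/10 = 0.3
  9/5 = 1.8
  3/7 = 0.4286
  2/5 = 0.4
Decimals in increasing order: 0.3 < 0.4 < 0.4286 < 1.8 < 3.3333
Writing each back as its fraction gives the sorted order.
Final answer: 3/10, 2/5, 3/7, 9/5, 10/3


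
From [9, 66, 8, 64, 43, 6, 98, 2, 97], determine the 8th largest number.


Sort descending: [98, 97, 66, 64, 43, 9, 8, 6, 2]
The 8th element (1-indexed) is at index 7.
Value = 6
Final answer: 6


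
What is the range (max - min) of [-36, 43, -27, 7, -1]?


Maximum value: 43
Minimum value: -36
Range = 43 - (-36) = 79
Final answer: 79


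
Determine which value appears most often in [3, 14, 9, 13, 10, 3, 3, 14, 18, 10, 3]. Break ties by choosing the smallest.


Count the frequency of each value:
  3 appears 4 time(s)
  9 appears 1 time(s)
  10 appears 2 time(s)
  13 appears 1 time(s)
  14 appears 2 time(s)
  18 appears 1 time(s)
Maximum frequency is 4.
Only 3 reaches that frequency, so it is the mode.
Final answer: 3


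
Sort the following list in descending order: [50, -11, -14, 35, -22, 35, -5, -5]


Original list: [50, -11, -14, 35, -22, 35, -5, -5]
Repeatedly take the largest remaining element:
  Remaining [50, -11, -14, 35, -22, 35, -5, -5] -> largest is 50
  Remaining [-11, -14, 35, -22, 35, -5, -5] -> largest is 35
  Remaining [-11, -14, -22, 35, -5, -5] -> largest is 35
  Remaining [-11, -14, -22, -5, -5] -> largest is -5
  Remaining [-11, -14, -22, -5] -> largest is -5
  Remaining [-11, -14, -22] -> largest is -11
  Remaining [-14, -22] -> largest is -14
  Remaining [-22] -> largest is -22
Collecting the picks in order gives the descending list.
Final answer: [50, 35, 35, -5, -5, -11, -14, -22]


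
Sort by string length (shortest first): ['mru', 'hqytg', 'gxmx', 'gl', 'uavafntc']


Compute lengths:
  'mru' has length 3
  'hqytg' has length 5
  'gxmx' has length 4
  'gl' has length 2
  'uavafntc' has length 8
Lengths in increasing order: 2 < 3 < 4 < 5 < 8
Listing the words in that order gives the answer.
Final answer: ['gl', 'mru', 'gxmx', 'hqytg', 'uavafntc']


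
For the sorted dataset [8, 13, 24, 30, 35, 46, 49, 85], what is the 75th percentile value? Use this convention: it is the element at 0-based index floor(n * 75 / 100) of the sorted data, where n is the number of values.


The dataset has n = 8 elements.
Index = floor(8 * 75 / 100) = floor(600 / 100) = floor(6) = 6
Counting from index 0 in the sorted data, the element at index 6 is 49.
Final answer: 49


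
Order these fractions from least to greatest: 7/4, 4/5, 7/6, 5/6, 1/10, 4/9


Convert to decimal for comparison:
  7/4 = 1.75
  4/5 = 0.8
  7/6 = 1.1667
  5/6 = 0.8333
  1/10 = 0.1
  4/9 = 0.4444
Decimals in increasing order: 0.1 < 0.4444 < 0.8 < 0.8333 < 1.1667 < 1.75
Writing each back as its fraction gives the sorted order.
Final answer: 1/10, 4/9, 4/5, 5/6, 7/6, 7/4


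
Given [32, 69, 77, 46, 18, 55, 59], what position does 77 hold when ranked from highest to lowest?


Sort descending: [77, 69, 59, 55, 46, 32, 18]
Find 77 in the sorted list.
77 is at position 1.
Final answer: 1


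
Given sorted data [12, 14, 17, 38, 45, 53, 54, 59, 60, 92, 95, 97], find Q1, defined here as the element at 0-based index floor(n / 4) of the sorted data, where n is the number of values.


The list has n = 12 elements.
Q1 index = floor(12 / 4) = floor(3) = 3
Counting from index 0 in the sorted data, the element at index 3 is 38.
Final answer: 38


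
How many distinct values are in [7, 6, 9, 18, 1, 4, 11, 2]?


List all unique values:
Distinct values: [1, 2, 4, 6, 7, 9, 11, 18]
Count = 8
Final answer: 8


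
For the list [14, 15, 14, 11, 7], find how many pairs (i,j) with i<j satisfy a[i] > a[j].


For each element, count the later elements that are smaller than it:
  14 (index 0): smaller elements after it = [11, 7] -> 2
  15 (index 1): smaller elements after it = [14, 11, 7] -> 3
  14 (index 2): smaller elements after it = [11, 7] -> 2
  11 (index 3): smaller elements after it = [7] -> 1
Total inversions = 2 + 3 + 2 + 1 = 8
Final answer: 8


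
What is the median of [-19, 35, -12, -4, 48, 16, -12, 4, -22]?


First, sort the list: [-22, -19, -12, -12, -4, 4, 16, 35, 48]
The list has 9 elements (odd count).
The middle index is 4 (0-based), and the element there is -4.
Final answer: -4


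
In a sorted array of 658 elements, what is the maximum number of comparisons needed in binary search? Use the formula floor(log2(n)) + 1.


Binary search halves the search space each step.
Maximum comparisons = floor(log2(658)) + 1
log2(658) = 9.3619
floor(log2(658)) = 9, so 9 + 1 = 10
Final answer: 10


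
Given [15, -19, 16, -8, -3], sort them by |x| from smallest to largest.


Compute absolute values:
  |15| = 15
  |-19| = 19
  |16| = 16
  |-8| = 8
  |-3| = 3
Absolute values in increasing order: 3 < 8 < 15 < 16 < 19
Listing the original numbers in that order gives the answer.
Final answer: [-3, -8, 15, 16, -19]


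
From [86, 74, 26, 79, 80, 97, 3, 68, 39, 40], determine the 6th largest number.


Sort descending: [97, 86, 80, 79, 74, 68, 40, 39, 26, 3]
The 6th element (1-indexed) is at index 5.
Value = 68
Final answer: 68


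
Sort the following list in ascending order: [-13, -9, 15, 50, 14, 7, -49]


Original list: [-13, -9, 15, 50, 14, 7, -49]
Repeatedly take the smallest remaining element:
  Remaining [-13, -9, 15, 50, 14, 7, -49] -> smallest is -49
  Remaining [-13, -9, 15, 50, 14, 7] -> smallest is -13
  Remaining [-9, 15, 50, 14, 7] -> smallest is -9
  Remaining [15, 50, 14, 7] -> smallest is 7
  Remaining [15, 50, 14] -> smallest is 14
  Remaining [15, 50] -> smallest is 15
  Remaining [50] -> smallest is 50
Collecting the picks in order gives the sorted list.
Final answer: [-49, -13, -9, 7, 14, 15, 50]


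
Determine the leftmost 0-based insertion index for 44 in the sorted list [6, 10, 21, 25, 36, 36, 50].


List is sorted: [6, 10, 21, 25, 36, 36, 50]
We need the leftmost position where 44 can be inserted, i.e. the first index whose element is >= 44 (or the end of the list if none is).
Binary search with low=0, high=7 (0-based indices):
  low=0, high=7, mid=3: a[3]=25 < 44, so low = 4
  low=4, high=7, mid=5: a[5]=36 < 44, so low = 6
  low=6, high=7, mid=6: a[6]=50 >= 44, so high = 6
Now low = high = 6, so the insertion index is 6.
Final answer: 6


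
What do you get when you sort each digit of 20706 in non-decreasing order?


The number 20706 has digits: 2, 0, 7, 0, 6
Sorted: 0, 0, 2, 6, 7
Joining the sorted digits gives the result.
Final answer: 00267


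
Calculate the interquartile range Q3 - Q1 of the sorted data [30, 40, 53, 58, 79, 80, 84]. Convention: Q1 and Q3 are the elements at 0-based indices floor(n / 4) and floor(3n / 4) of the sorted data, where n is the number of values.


The data has n = 7 elements.
Q1 index = floor(7 / 4) = floor(1.75) = 1; Q3 index = floor(3 * 7 / 4) = floor(5.25) = 5
Q1 = element at index 1 = 40
Q3 = element at index 5 = 80
IQR = 80 - 40 = 40
Final answer: 40


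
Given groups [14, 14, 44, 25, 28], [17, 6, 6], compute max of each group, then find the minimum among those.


Find max of each group:
  Group 1: [14, 14, 44, 25, 28] -> max = 44
  Group 2: [17, 6, 6] -> max = 17
Maxes: [44, 17]
Minimum of maxes = 17
Final answer: 17


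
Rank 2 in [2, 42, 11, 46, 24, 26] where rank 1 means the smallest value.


Sort ascending: [2, 11, 24, 26, 42, 46]
Find 2 in the sorted list.
2 is at position 1 (1-indexed).
Final answer: 1


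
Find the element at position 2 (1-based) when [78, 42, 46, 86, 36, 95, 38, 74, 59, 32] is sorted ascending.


Sort ascending: [32, 36, 38, 42, 46, 59, 74, 78, 86, 95]
The 2nd element (1-indexed) is at index 1.
Value = 36
Final answer: 36


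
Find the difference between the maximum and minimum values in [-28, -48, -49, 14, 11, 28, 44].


Maximum value: 44
Minimum value: -49
Range = 44 - (-49) = 93
Final answer: 93


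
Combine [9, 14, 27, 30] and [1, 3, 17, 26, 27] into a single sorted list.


List A: [9, 14, 27, 30]
List B: [1, 3, 17, 26, 27]
Repeatedly compare the front elements and take the smaller:
  9 vs 1 -> take 1
  9 vs 3 -> take 3
  9 vs 17 -> take 9
  14 vs 17 -> take 14
  27 vs 17 -> take 17
  27 vs 26 -> take 26
  27 vs 27 -> take 27
  30 vs 27 -> take 27
  B is exhausted; append the rest of A: [30]
Final answer: [1, 3, 9, 14, 17, 26, 27, 27, 30]


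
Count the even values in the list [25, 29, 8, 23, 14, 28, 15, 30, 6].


Check each element:
  25 is odd
  29 is odd
  8 is even
  23 is odd
  14 is even
  28 is even
  15 is odd
  30 is even
  6 is even
Evens: [8, 14, 28, 30, 6]
Count of evens = 5
Final answer: 5


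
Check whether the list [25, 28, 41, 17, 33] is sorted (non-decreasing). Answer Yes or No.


Check consecutive pairs:
  25 <= 28? True
  28 <= 41? True
  41 <= 17? False
  17 <= 33? True
1 consecutive pair(s) are out of order, so the list is not sorted.
Final answer: No


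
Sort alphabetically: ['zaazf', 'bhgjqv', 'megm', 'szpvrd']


Compare strings character by character (the first differing letter decides):
  'bhgjqv' < 'megm' since 'b' < 'm' at position 1
  'megm' < 'szpvrd' since 'm' < 's' at position 1
  'szpvrd' < 'zaazf' since 's' < 'z' at position 1
Chaining these comparisons gives the alphabetical order.
Final answer: ['bhgjqv', 'megm', 'szpvrd', 'zaazf']


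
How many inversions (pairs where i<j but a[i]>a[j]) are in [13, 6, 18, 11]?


For each element, count the later elements that are smaller than it:
  13 (index 0): smaller elements after it = [6, 11] -> 2
  6 (index 1): smaller elements after it = [] -> 0
  18 (index 2): smaller elements after it = [11] -> 1
Total inversions = 2 + 0 + 1 = 3
Final answer: 3


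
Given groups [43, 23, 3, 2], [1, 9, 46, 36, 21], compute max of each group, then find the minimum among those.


Find max of each group:
  Group 1: [43, 23, 3, 2] -> max = 43
  Group 2: [1, 9, 46, 36, 21] -> max = 46
Maxes: [43, 46]
Minimum of maxes = 43
Final answer: 43


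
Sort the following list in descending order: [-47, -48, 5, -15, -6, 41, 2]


Original list: [-47, -48, 5, -15, -6, 41, 2]
Repeatedly take the largest remaining element:
  Remaining [-47, -48, 5, -15, -6, 41, 2] -> largest is 41
  Remaining [-47, -48, 5, -15, -6, 2] -> largest is 5
  Remaining [-47, -48, -15, -6, 2] -> largest is 2
  Remaining [-47, -48, -15, -6] -> largest is -6
  Remaining [-47, -48, -15] -> largest is -15
  Remaining [-47, -48] -> largest is -47
  Remaining [-48] -> largest is -48
Collecting the picks in order gives the descending list.
Final answer: [41, 5, 2, -6, -15, -47, -48]


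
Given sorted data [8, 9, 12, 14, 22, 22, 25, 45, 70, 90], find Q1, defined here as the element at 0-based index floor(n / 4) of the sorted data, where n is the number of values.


The list has n = 10 elements.
Q1 index = floor(10 / 4) = floor(2.5) = 2
Counting from index 0 in the sorted data, the element at index 2 is 12.
Final answer: 12


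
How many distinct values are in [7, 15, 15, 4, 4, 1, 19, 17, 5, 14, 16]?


List all unique values:
Distinct values: [1, 4, 5, 7, 14, 15, 16, 17, 19]
Count = 9
Final answer: 9


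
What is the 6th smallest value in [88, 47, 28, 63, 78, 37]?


Sort ascending: [28, 37, 47, 63, 78, 88]
The 6th element (1-indexed) is at index 5.
Value = 88
Final answer: 88


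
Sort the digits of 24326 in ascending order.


The number 24326 has digits: 2, 4, 3, 2, 6
Sorted: 2, 2, 3, 4, 6
Joining the sorted digits gives the result.
Final answer: 22346


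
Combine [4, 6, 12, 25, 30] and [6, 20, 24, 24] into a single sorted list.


List A: [4, 6, 12, 25, 30]
List B: [6, 20, 24, 24]
Repeatedly compare the front elements and take the smaller:
  4 vs 6 -> take 4
  6 vs 6 -> take 6
  12 vs 6 -> take 6
  12 vs 20 -> take 12
  25 vs 20 -> take 20
  25 vs 24 -> take 24
  25 vs 24 -> take 24
  B is exhausted; append the rest of A: [25, 30]
Final answer: [4, 6, 6, 12, 20, 24, 24, 25, 30]


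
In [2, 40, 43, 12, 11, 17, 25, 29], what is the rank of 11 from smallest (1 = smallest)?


Sort ascending: [2, 11, 12, 17, 25, 29, 40, 43]
Find 11 in the sorted list.
11 is at position 2 (1-indexed).
Final answer: 2


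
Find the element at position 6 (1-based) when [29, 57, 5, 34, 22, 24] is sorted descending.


Sort descending: [57, 34, 29, 24, 22, 5]
The 6th element (1-indexed) is at index 5.
Value = 5
Final answer: 5


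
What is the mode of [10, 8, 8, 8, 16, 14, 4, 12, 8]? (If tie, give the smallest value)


Count the frequency of each value:
  4 appears 1 time(s)
  8 appears 4 time(s)
  10 appears 1 time(s)
  12 appears 1 time(s)
  14 appears 1 time(s)
  16 appears 1 time(s)
Maximum frequency is 4.
Only 8 reaches that frequency, so it is the mode.
Final answer: 8


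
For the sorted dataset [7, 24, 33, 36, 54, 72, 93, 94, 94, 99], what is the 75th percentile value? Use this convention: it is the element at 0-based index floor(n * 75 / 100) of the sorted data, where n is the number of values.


The dataset has n = 10 elements.
Index = floor(10 * 75 / 100) = floor(750 / 100) = floor(7.5) = 7
Counting from index 0 in the sorted data, the element at index 7 is 94.
Final answer: 94


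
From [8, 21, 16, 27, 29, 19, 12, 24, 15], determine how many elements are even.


Check each element:
  8 is even
  21 is odd
  16 is even
  27 is odd
  29 is odd
  19 is odd
  12 is even
  24 is even
  15 is odd
Evens: [8, 16, 12, 24]
Count of evens = 4
Final answer: 4


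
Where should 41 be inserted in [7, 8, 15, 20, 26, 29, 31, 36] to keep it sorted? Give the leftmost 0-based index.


List is sorted: [7, 8, 15, 20, 26, 29, 31, 36]
We need the leftmost position where 41 can be inserted, i.e. the first index whose element is >= 41 (or the end of the list if none is).
Binary search with low=0, high=8 (0-based indices):
  low=0, high=8, mid=4: a[4]=26 < 41, so low = 5
  low=5, high=8, mid=6: a[6]=31 < 41, so low = 7
  low=7, high=8, mid=7: a[7]=36 < 41, so low = 8
Now low = high = 8, so the insertion index is 8.
Final answer: 8


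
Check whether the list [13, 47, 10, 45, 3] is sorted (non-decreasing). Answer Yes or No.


Check consecutive pairs:
  13 <= 47? True
  47 <= 10? False
  10 <= 45? True
  45 <= 3? False
2 consecutive pair(s) are out of order, so the list is not sorted.
Final answer: No


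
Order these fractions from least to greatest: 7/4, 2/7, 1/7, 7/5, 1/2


Convert to decimal for comparison:
  7/4 = 1.75
  2/7 = 0.2857
  1/7 = 0.1429
  7/5 = 1.4
  1/2 = 0.5
Decimals in increasing order: 0.1429 < 0.2857 < 0.5 < 1.4 < 1.75
Writing each back as its fraction gives the sorted order.
Final answer: 1/7, 2/7, 1/2, 7/5, 7/4


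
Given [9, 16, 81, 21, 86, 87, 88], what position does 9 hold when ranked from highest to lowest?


Sort descending: [88, 87, 86, 81, 21, 16, 9]
Find 9 in the sorted list.
9 is at position 7.
Final answer: 7


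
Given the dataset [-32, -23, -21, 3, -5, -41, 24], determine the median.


First, sort the list: [-41, -32, -23, -21, -5, 3, 24]
The list has 7 elements (odd count).
The middle index is 3 (0-based), and the element there is -21.
Final answer: -21


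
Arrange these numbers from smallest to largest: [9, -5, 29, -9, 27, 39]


Original list: [9, -5, 29, -9, 27, 39]
Repeatedly take the smallest remaining element:
  Remaining [9, -5, 29, -9, 27, 39] -> smallest is -9
  Remaining [9, -5, 29, 27, 39] -> smallest is -5
  Remaining [9, 29, 27, 39] -> smallest is 9
  Remaining [29, 27, 39] -> smallest is 27
  Remaining [29, 39] -> smallest is 29
  Remaining [39] -> smallest is 39
Collecting the picks in order gives the sorted list.
Final answer: [-9, -5, 9, 27, 29, 39]


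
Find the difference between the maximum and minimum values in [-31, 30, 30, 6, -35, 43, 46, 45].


Maximum value: 46
Minimum value: -35
Range = 46 - (-35) = 81
Final answer: 81


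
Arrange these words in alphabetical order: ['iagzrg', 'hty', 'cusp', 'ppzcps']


Compare strings character by character (the first differing letter decides):
  'cusp' < 'hty' since 'c' < 'h' at position 1
  'hty' < 'iagzrg' since 'h' < 'i' at position 1
  'iagzrg' < 'ppzcps' since 'i' < 'p' at position 1
Chaining these comparisons gives the alphabetical order.
Final answer: ['cusp', 'hty', 'iagzrg', 'ppzcps']


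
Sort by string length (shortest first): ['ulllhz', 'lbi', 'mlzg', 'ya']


Compute lengths:
  'ulllhz' has length 6
  'lbi' has length 3
  'mlzg' has length 4
  'ya' has length 2
Lengths in increasing order: 2 < 3 < 4 < 6
Listing the words in that order gives the answer.
Final answer: ['ya', 'lbi', 'mlzg', 'ulllhz']


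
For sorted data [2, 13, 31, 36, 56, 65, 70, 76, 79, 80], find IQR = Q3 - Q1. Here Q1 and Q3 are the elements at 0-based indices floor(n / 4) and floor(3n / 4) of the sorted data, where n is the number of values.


The data has n = 10 elements.
Q1 index = floor(10 / 4) = floor(2.5) = 2; Q3 index = floor(3 * 10 / 4) = floor(7.5) = 7
Q1 = element at index 2 = 31
Q3 = element at index 7 = 76
IQR = 76 - 31 = 45
Final answer: 45


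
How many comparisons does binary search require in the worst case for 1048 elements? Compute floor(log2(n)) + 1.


Binary search halves the search space each step.
Maximum comparisons = floor(log2(1048)) + 1
log2(1048) = 10.0334
floor(log2(1048)) = 10, so 10 + 1 = 11
Final answer: 11


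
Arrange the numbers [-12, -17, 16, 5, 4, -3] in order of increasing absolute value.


Compute absolute values:
  |-12| = 12
  |-17| = 17
  |16| = 16
  |5| = 5
  |4| = 4
  |-3| = 3
Absolute values in increasing order: 3 < 4 < 5 < 12 < 16 < 17
Listing the original numbers in that order gives the answer.
Final answer: [-3, 4, 5, -12, 16, -17]


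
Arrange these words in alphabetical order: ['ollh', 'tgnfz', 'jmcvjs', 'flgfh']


Compare strings character by character (the first differing letter decides):
  'flgfh' < 'jmcvjs' since 'f' < 'j' at position 1
  'jmcvjs' < 'ollh' since 'j' < 'o' at position 1
  'ollh' < 'tgnfz' since 'o' < 't' at position 1
Chaining these comparisons gives the alphabetical order.
Final answer: ['flgfh', 'jmcvjs', 'ollh', 'tgnfz']


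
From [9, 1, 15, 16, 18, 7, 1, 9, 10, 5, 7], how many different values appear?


List all unique values:
Distinct values: [1, 5, 7, 9, 10, 15, 16, 18]
Count = 8
Final answer: 8
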